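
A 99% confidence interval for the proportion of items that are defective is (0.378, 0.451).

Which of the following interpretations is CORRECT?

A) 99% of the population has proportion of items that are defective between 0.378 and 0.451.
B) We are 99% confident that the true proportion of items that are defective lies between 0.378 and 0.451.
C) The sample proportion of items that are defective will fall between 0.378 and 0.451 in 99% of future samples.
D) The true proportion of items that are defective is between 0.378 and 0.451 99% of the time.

A confidence interval represents our confidence in the procedure, not a probability statement about the parameter.

Key concept: If we repeated this sampling process many times and computed a 99% CI each time, about 99% of those intervals would contain the true population parameter.

For this specific interval (0.378, 0.451):
- Midpoint (point estimate): 0.4145
- Margin of error: 0.0365

The correct interpretation is the one stating confidence that the true parameter lies in the interval — option B.

B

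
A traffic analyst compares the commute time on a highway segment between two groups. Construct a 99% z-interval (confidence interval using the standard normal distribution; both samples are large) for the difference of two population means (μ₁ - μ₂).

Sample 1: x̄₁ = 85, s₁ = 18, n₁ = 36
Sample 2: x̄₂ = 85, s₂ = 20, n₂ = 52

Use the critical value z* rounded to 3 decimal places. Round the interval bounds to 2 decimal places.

Both samples are large (n₁ = 36 ≥ 30, n₂ = 52 ≥ 30), so a z-interval for the difference of means applies.

Point estimate: x̄₁ - x̄₂ = 85 - 85 = 0

Standard error: SE = √(s₁²/n₁ + s₂²/n₂)
= √(18²/36 + 20²/52)
= √(9.000000 + 7.692308)
= 4.085622

For 99% confidence, z* = 2.576 (from standard normal table)
Margin of error: E = z* × SE = 2.576 × 4.085622 = 10.5246

Z-interval: (x̄₁ - x̄₂) ± E = 0 ± 10.5246 = (-10.5246, 10.5246)

Rounded to 2 decimal places:

(-10.52, 10.52)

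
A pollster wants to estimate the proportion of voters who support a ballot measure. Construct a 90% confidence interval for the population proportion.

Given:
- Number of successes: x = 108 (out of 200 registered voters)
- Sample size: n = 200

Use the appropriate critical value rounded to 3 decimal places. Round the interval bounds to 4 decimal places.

Sample proportion: p̂ = 108/200 = 0.540000

Check conditions for normal approximation:
  np̂ = 108 ≥ 10 ✓
  n(1-p̂) = 92 ≥ 10 ✓

The sample is large enough, so use a z-interval (normal approximation) for the proportion.

For 90% confidence, z* = 1.645 (from standard normal table)

Standard error: SE = √(p̂(1-p̂)/n) = √(0.540000×0.460000/200) = 0.03524202

Margin of error: E = z* × SE = 1.645 × 0.03524202 = 0.057973

Z-interval: p̂ ± E = 0.540000 ± 0.057973 = (0.482027, 0.597973)

Rounded to 4 decimal places:

(0.4820, 0.5980)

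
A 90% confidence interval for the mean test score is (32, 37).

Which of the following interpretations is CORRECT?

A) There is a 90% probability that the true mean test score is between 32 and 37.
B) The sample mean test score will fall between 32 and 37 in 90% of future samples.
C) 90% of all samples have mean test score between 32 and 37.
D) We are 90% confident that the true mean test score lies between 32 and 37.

A confidence interval represents our confidence in the procedure, not a probability statement about the parameter.

Key concept: If we repeated this sampling process many times and computed a 90% CI each time, about 90% of those intervals would contain the true population parameter.

For this specific interval (32, 37):
- Midpoint (point estimate): 34.5
- Margin of error: 2.5

The correct interpretation is the one stating confidence that the true parameter lies in the interval — option D.

D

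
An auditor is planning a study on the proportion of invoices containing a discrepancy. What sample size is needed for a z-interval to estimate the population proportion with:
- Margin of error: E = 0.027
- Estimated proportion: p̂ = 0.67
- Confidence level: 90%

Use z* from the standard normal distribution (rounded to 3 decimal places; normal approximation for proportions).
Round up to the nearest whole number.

Using z* for proportion z-interval (normal approximation).

For 90% confidence, z* = 1.645 (from standard normal table)

Sample size formula for proportion z-interval: n = z*²p̂(1-p̂)/E²

n = 1.645² × 0.67 × 0.33 / 0.027²
  = 2.706025 × 0.2211 / 0.000729
  = 820.7162

Round up to the nearest whole number: n = 821

821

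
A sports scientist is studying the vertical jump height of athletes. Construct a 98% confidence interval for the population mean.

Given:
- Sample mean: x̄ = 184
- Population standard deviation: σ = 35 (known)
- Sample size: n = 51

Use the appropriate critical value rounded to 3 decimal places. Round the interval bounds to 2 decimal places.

The population standard deviation σ is known, so use a z-interval (standard normal critical value).

For 98% confidence, z* = 2.326 (from standard normal table)

Standard error: SE = σ/√n = 35/√51 = 4.900980

Margin of error: E = z* × SE = 2.326 × 4.900980 = 11.3997

Z-interval: x̄ ± E = 184 ± 11.3997 = (172.6003, 195.3997)

Rounded to 2 decimal places:

(172.60, 195.40)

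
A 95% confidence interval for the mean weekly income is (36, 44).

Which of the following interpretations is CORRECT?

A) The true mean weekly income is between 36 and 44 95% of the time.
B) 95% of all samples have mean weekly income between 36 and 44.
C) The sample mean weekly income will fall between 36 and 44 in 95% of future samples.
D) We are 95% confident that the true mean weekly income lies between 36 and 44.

A confidence interval represents our confidence in the procedure, not a probability statement about the parameter.

Key concept: If we repeated this sampling process many times and computed a 95% CI each time, about 95% of those intervals would contain the true population parameter.

For this specific interval (36, 44):
- Midpoint (point estimate): 40
- Margin of error: 4

The correct interpretation is the one stating confidence that the true parameter lies in the interval — option D.

D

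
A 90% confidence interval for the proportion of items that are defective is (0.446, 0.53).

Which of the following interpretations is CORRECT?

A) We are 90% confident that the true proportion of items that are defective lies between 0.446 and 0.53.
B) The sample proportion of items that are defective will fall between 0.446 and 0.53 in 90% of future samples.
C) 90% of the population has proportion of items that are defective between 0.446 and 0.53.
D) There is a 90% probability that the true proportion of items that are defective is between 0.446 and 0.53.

A confidence interval represents our confidence in the procedure, not a probability statement about the parameter.

Key concept: If we repeated this sampling process many times and computed a 90% CI each time, about 90% of those intervals would contain the true population parameter.

For this specific interval (0.446, 0.53):
- Midpoint (point estimate): 0.488
- Margin of error: 0.042

The correct interpretation is the one stating confidence that the true parameter lies in the interval — option A.

A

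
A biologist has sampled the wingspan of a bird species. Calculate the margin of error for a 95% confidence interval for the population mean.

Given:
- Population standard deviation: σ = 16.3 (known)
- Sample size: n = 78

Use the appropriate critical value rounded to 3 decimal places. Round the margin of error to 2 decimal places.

The population standard deviation σ is known, so use the z-interval margin of error formula.

For 95% confidence, z* = 1.96 (from standard normal table)

Margin of error formula for z-interval: E = z* × σ/√n

E = 1.96 × 16.3/√78
  = 1.96 × 1.845612
  = 3.6174

Rounded to 2 decimal places:

3.62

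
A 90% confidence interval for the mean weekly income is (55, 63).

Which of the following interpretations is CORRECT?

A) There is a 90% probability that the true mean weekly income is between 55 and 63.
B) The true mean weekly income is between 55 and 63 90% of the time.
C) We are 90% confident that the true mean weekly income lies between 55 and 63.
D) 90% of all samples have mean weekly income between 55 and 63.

A confidence interval represents our confidence in the procedure, not a probability statement about the parameter.

Key concept: If we repeated this sampling process many times and computed a 90% CI each time, about 90% of those intervals would contain the true population parameter.

For this specific interval (55, 63):
- Midpoint (point estimate): 59
- Margin of error: 4

The correct interpretation is the one stating confidence that the true parameter lies in the interval — option C.

C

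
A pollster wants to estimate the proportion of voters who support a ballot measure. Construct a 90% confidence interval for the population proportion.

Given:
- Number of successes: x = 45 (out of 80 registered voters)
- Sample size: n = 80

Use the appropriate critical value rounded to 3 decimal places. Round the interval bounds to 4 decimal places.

Sample proportion: p̂ = 45/80 = 0.562500

Check conditions for normal approximation:
  np̂ = 45 ≥ 10 ✓
  n(1-p̂) = 35 ≥ 10 ✓

The sample is large enough, so use a z-interval (normal approximation) for the proportion.

For 90% confidence, z* = 1.645 (from standard normal table)

Standard error: SE = √(p̂(1-p̂)/n) = √(0.562500×0.437500/80) = 0.05546325

Margin of error: E = z* × SE = 1.645 × 0.05546325 = 0.091237

Z-interval: p̂ ± E = 0.562500 ± 0.091237 = (0.471263, 0.653737)

Rounded to 4 decimal places:

(0.4713, 0.6537)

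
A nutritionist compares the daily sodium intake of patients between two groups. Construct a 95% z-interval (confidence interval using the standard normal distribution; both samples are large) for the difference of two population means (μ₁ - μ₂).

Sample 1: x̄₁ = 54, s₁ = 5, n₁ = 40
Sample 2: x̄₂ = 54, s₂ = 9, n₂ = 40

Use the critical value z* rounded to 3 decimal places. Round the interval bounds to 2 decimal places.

Both samples are large (n₁ = 40 ≥ 30, n₂ = 40 ≥ 30), so a z-interval for the difference of means applies.

Point estimate: x̄₁ - x̄₂ = 54 - 54 = 0

Standard error: SE = √(s₁²/n₁ + s₂²/n₂)
= √(5²/40 + 9²/40)
= √(0.625000 + 2.025000)
= 1.627882

For 95% confidence, z* = 1.96 (from standard normal table)
Margin of error: E = z* × SE = 1.96 × 1.627882 = 3.1906

Z-interval: (x̄₁ - x̄₂) ± E = 0 ± 3.1906 = (-3.1906, 3.1906)

Rounded to 2 decimal places:

(-3.19, 3.19)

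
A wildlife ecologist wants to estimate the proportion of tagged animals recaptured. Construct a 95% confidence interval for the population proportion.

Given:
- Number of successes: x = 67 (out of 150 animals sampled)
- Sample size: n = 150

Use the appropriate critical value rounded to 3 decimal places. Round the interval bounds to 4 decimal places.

Sample proportion: p̂ = 67/150 = 0.446667

Check conditions for normal approximation:
  np̂ = 67 ≥ 10 ✓
  n(1-p̂) = 83 ≥ 10 ✓

The sample is large enough, so use a z-interval (normal approximation) for the proportion.

For 95% confidence, z* = 1.96 (from standard normal table)

Standard error: SE = √(p̂(1-p̂)/n) = √(0.446667×0.553333/150) = 0.04059192

Margin of error: E = z* × SE = 1.96 × 0.04059192 = 0.079560

Z-interval: p̂ ± E = 0.446667 ± 0.079560 = (0.367107, 0.526227)

Rounded to 4 decimal places:

(0.3671, 0.5262)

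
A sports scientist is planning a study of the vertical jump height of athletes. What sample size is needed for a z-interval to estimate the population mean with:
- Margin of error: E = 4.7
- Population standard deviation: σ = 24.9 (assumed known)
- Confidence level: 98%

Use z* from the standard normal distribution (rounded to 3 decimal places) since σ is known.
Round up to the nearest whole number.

Using z* since population σ is known (z-interval formula).

For 98% confidence, z* = 2.326 (from standard normal table)

Sample size formula for z-interval: n = (z*σ/E)²

n = (2.326 × 24.9 / 4.7)²
  = (12.322851)²
  = 151.8527

Round up to the nearest whole number: n = 152

152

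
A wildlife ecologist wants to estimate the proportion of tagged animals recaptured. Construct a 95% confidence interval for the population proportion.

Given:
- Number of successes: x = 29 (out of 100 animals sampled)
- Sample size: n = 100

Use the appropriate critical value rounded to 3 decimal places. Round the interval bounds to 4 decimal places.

Sample proportion: p̂ = 29/100 = 0.290000

Check conditions for normal approximation:
  np̂ = 29 ≥ 10 ✓
  n(1-p̂) = 71 ≥ 10 ✓

The sample is large enough, so use a z-interval (normal approximation) for the proportion.

For 95% confidence, z* = 1.96 (from standard normal table)

Standard error: SE = √(p̂(1-p̂)/n) = √(0.290000×0.710000/100) = 0.04537621

Margin of error: E = z* × SE = 1.96 × 0.04537621 = 0.088937

Z-interval: p̂ ± E = 0.290000 ± 0.088937 = (0.201063, 0.378937)

Rounded to 4 decimal places:

(0.2011, 0.3789)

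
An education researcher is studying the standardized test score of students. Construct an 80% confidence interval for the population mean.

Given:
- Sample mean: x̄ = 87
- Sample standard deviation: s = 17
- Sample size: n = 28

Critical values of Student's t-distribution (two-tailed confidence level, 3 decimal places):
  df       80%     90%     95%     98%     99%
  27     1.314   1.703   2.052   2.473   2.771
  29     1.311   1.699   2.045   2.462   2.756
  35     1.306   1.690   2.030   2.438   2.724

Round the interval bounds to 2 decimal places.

The population standard deviation σ is unknown (only the sample standard deviation s is given), so use a t-interval with df = n - 1 = 28 - 1 = 27.

For 80% confidence with df = 27, t* = 1.314 (from t-table)

Standard error: SE = s/√n = 17/√28 = 3.212698

Margin of error: E = t* × SE = 1.314 × 3.212698 = 4.2215

T-interval: x̄ ± E = 87 ± 4.2215 = (82.7785, 91.2215)

Rounded to 2 decimal places:

(82.78, 91.22)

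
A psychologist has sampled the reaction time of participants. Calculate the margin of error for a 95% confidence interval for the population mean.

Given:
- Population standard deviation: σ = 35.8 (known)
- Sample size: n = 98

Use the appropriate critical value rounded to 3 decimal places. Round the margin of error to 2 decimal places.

The population standard deviation σ is known, so use the z-interval margin of error formula.

For 95% confidence, z* = 1.96 (from standard normal table)

Margin of error formula for z-interval: E = z* × σ/√n

E = 1.96 × 35.8/√98
  = 1.96 × 3.616346
  = 7.0880

Rounded to 2 decimal places:

7.09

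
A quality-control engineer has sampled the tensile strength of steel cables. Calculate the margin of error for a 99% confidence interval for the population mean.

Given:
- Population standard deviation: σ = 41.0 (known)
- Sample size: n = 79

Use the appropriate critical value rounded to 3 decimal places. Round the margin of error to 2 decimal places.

The population standard deviation σ is known, so use the z-interval margin of error formula.

For 99% confidence, z* = 2.576 (from standard normal table)

Margin of error formula for z-interval: E = z* × σ/√n

E = 2.576 × 41.0/√79
  = 2.576 × 4.612860
  = 11.8827

Rounded to 2 decimal places:

11.88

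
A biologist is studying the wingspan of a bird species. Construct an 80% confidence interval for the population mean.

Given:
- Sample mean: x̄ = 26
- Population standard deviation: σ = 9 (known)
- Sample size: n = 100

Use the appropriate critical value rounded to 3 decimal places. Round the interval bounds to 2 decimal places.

The population standard deviation σ is known, so use a z-interval (standard normal critical value).

For 80% confidence, z* = 1.282 (from standard normal table)

Standard error: SE = σ/√n = 9/√100 = 0.900000

Margin of error: E = z* × SE = 1.282 × 0.900000 = 1.1538

Z-interval: x̄ ± E = 26 ± 1.1538 = (24.8462, 27.1538)

Rounded to 2 decimal places:

(24.85, 27.15)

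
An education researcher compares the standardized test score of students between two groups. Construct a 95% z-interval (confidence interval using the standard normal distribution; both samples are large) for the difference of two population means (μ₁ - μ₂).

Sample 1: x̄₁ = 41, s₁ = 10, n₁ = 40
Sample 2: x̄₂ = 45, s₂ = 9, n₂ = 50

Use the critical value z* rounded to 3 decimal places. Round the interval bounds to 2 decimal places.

Both samples are large (n₁ = 40 ≥ 30, n₂ = 50 ≥ 30), so a z-interval for the difference of means applies.

Point estimate: x̄₁ - x̄₂ = 41 - 45 = -4

Standard error: SE = √(s₁²/n₁ + s₂²/n₂)
= √(10²/40 + 9²/50)
= √(2.500000 + 1.620000)
= 2.029778

For 95% confidence, z* = 1.96 (from standard normal table)
Margin of error: E = z* × SE = 1.96 × 2.029778 = 3.9784

Z-interval: (x̄₁ - x̄₂) ± E = -4 ± 3.9784 = (-7.9784, -0.0216)

Rounded to 2 decimal places:

(-7.98, -0.02)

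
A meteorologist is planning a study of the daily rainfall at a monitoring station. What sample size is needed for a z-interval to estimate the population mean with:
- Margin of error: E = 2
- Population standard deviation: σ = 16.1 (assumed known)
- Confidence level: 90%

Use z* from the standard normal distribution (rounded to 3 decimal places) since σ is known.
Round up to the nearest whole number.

Using z* since population σ is known (z-interval formula).

For 90% confidence, z* = 1.645 (from standard normal table)

Sample size formula for z-interval: n = (z*σ/E)²

n = (1.645 × 16.1 / 2)²
  = (13.242250)²
  = 175.3572

Round up to the nearest whole number: n = 176

176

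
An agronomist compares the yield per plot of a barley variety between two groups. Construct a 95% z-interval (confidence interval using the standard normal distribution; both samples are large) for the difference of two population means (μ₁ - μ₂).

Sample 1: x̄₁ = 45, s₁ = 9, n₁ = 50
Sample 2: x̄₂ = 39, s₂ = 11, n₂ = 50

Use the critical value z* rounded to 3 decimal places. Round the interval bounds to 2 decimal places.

Both samples are large (n₁ = 50 ≥ 30, n₂ = 50 ≥ 30), so a z-interval for the difference of means applies.

Point estimate: x̄₁ - x̄₂ = 45 - 39 = 6

Standard error: SE = √(s₁²/n₁ + s₂²/n₂)
= √(9²/50 + 11²/50)
= √(1.620000 + 2.420000)
= 2.009975

For 95% confidence, z* = 1.96 (from standard normal table)
Margin of error: E = z* × SE = 1.96 × 2.009975 = 3.9396

Z-interval: (x̄₁ - x̄₂) ± E = 6 ± 3.9396 = (2.0604, 9.9396)

Rounded to 2 decimal places:

(2.06, 9.94)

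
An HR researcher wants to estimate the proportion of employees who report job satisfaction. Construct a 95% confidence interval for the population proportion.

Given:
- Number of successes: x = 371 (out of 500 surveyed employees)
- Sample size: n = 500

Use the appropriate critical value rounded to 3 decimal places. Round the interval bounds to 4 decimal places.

Sample proportion: p̂ = 371/500 = 0.742000

Check conditions for normal approximation:
  np̂ = 371 ≥ 10 ✓
  n(1-p̂) = 129 ≥ 10 ✓

The sample is large enough, so use a z-interval (normal approximation) for the proportion.

For 95% confidence, z* = 1.96 (from standard normal table)

Standard error: SE = √(p̂(1-p̂)/n) = √(0.742000×0.258000/500) = 0.01956712

Margin of error: E = z* × SE = 1.96 × 0.01956712 = 0.038352

Z-interval: p̂ ± E = 0.742000 ± 0.038352 = (0.703648, 0.780352)

Rounded to 4 decimal places:

(0.7036, 0.7804)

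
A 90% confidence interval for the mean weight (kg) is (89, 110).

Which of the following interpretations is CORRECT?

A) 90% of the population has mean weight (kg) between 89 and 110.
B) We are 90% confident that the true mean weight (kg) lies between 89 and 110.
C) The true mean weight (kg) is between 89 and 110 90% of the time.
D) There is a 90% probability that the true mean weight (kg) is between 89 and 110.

A confidence interval represents our confidence in the procedure, not a probability statement about the parameter.

Key concept: If we repeated this sampling process many times and computed a 90% CI each time, about 90% of those intervals would contain the true population parameter.

For this specific interval (89, 110):
- Midpoint (point estimate): 99.5
- Margin of error: 10.5

The correct interpretation is the one stating confidence that the true parameter lies in the interval — option B.

B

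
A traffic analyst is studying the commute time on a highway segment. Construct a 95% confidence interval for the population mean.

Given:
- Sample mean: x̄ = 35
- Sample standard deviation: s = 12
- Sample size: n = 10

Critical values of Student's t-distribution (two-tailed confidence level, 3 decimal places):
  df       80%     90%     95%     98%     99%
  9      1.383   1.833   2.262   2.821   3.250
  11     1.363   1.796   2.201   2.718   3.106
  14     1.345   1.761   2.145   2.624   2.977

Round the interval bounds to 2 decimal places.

The population standard deviation σ is unknown (only the sample standard deviation s is given), so use a t-interval with df = n - 1 = 10 - 1 = 9.

For 95% confidence with df = 9, t* = 2.262 (from t-table)

Standard error: SE = s/√n = 12/√10 = 3.794733

Margin of error: E = t* × SE = 2.262 × 3.794733 = 8.5837

T-interval: x̄ ± E = 35 ± 8.5837 = (26.4163, 43.5837)

Rounded to 2 decimal places:

(26.42, 43.58)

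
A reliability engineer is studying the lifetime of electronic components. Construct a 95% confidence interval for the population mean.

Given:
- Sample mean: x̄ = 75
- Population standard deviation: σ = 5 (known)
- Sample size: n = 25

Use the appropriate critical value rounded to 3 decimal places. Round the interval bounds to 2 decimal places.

The population standard deviation σ is known, so use a z-interval (standard normal critical value).

For 95% confidence, z* = 1.96 (from standard normal table)

Standard error: SE = σ/√n = 5/√25 = 1.000000

Margin of error: E = z* × SE = 1.96 × 1.000000 = 1.9600

Z-interval: x̄ ± E = 75 ± 1.9600 = (73.0400, 76.9600)

Rounded to 2 decimal places:

(73.04, 76.96)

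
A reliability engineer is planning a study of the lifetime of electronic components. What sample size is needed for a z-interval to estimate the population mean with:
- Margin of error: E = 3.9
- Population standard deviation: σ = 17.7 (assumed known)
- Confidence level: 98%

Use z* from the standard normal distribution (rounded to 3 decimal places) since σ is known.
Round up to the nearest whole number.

Using z* since population σ is known (z-interval formula).

For 98% confidence, z* = 2.326 (from standard normal table)

Sample size formula for z-interval: n = (z*σ/E)²

n = (2.326 × 17.7 / 3.9)²
  = (10.556462)²
  = 111.4389

Round up to the nearest whole number: n = 112

112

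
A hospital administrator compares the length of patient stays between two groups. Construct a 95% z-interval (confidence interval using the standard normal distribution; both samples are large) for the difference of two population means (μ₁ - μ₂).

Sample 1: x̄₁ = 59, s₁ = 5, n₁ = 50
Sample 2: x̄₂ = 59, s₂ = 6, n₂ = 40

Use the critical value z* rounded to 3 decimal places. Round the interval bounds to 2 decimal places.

Both samples are large (n₁ = 50 ≥ 30, n₂ = 40 ≥ 30), so a z-interval for the difference of means applies.

Point estimate: x̄₁ - x̄₂ = 59 - 59 = 0

Standard error: SE = √(s₁²/n₁ + s₂²/n₂)
= √(5²/50 + 6²/40)
= √(0.500000 + 0.900000)
= 1.183216

For 95% confidence, z* = 1.96 (from standard normal table)
Margin of error: E = z* × SE = 1.96 × 1.183216 = 2.3191

Z-interval: (x̄₁ - x̄₂) ± E = 0 ± 2.3191 = (-2.3191, 2.3191)

Rounded to 2 decimal places:

(-2.32, 2.32)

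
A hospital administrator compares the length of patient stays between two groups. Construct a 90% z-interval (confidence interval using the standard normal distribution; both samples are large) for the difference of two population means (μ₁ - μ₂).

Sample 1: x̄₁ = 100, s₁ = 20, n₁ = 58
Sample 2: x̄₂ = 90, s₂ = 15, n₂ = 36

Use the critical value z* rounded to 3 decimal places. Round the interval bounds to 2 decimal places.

Both samples are large (n₁ = 58 ≥ 30, n₂ = 36 ≥ 30), so a z-interval for the difference of means applies.

Point estimate: x̄₁ - x̄₂ = 100 - 90 = 10

Standard error: SE = √(s₁²/n₁ + s₂²/n₂)
= √(20²/58 + 15²/36)
= √(6.896552 + 6.250000)
= 3.625817

For 90% confidence, z* = 1.645 (from standard normal table)
Margin of error: E = z* × SE = 1.645 × 3.625817 = 5.9645

Z-interval: (x̄₁ - x̄₂) ± E = 10 ± 5.9645 = (4.0355, 15.9645)

Rounded to 2 decimal places:

(4.04, 15.96)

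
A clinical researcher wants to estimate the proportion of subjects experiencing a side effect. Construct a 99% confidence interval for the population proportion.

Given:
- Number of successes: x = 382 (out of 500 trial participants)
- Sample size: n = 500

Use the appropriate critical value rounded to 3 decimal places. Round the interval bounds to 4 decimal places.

Sample proportion: p̂ = 382/500 = 0.764000

Check conditions for normal approximation:
  np̂ = 382 ≥ 10 ✓
  n(1-p̂) = 118 ≥ 10 ✓

The sample is large enough, so use a z-interval (normal approximation) for the proportion.

For 99% confidence, z* = 2.576 (from standard normal table)

Standard error: SE = √(p̂(1-p̂)/n) = √(0.764000×0.236000/500) = 0.01898968

Margin of error: E = z* × SE = 2.576 × 0.01898968 = 0.048917

Z-interval: p̂ ± E = 0.764000 ± 0.048917 = (0.715083, 0.812917)

Rounded to 4 decimal places:

(0.7151, 0.8129)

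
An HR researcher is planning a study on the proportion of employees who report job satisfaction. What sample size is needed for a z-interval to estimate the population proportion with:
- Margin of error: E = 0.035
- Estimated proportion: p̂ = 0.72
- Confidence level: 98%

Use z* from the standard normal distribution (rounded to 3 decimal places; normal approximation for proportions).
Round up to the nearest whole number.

Using z* for proportion z-interval (normal approximation).

For 98% confidence, z* = 2.326 (from standard normal table)

Sample size formula for proportion z-interval: n = z*²p̂(1-p̂)/E²

n = 2.326² × 0.72 × 0.28 / 0.035²
  = 5.410276 × 0.2016 / 0.001225
  = 890.3769

Round up to the nearest whole number: n = 891

891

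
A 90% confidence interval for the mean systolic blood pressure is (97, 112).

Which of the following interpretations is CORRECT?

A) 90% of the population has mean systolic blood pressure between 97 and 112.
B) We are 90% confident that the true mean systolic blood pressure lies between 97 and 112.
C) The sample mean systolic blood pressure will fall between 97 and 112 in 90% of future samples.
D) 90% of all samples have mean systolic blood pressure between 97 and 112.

A confidence interval represents our confidence in the procedure, not a probability statement about the parameter.

Key concept: If we repeated this sampling process many times and computed a 90% CI each time, about 90% of those intervals would contain the true population parameter.

For this specific interval (97, 112):
- Midpoint (point estimate): 104.5
- Margin of error: 7.5

The correct interpretation is the one stating confidence that the true parameter lies in the interval — option B.

B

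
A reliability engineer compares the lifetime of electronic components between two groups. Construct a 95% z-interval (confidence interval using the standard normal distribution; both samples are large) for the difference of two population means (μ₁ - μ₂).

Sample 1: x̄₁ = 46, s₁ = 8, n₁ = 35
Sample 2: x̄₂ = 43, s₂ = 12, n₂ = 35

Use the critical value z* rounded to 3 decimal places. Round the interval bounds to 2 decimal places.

Both samples are large (n₁ = 35 ≥ 30, n₂ = 35 ≥ 30), so a z-interval for the difference of means applies.

Point estimate: x̄₁ - x̄₂ = 46 - 43 = 3

Standard error: SE = √(s₁²/n₁ + s₂²/n₂)
= √(8²/35 + 12²/35)
= √(1.828571 + 4.114286)
= 2.437798

For 95% confidence, z* = 1.96 (from standard normal table)
Margin of error: E = z* × SE = 1.96 × 2.437798 = 4.7781

Z-interval: (x̄₁ - x̄₂) ± E = 3 ± 4.7781 = (-1.7781, 7.7781)

Rounded to 2 decimal places:

(-1.78, 7.78)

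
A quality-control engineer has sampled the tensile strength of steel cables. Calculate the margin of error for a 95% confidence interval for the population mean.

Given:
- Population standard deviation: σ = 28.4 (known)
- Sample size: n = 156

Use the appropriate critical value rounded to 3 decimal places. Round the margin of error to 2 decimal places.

The population standard deviation σ is known, so use the z-interval margin of error formula.

For 95% confidence, z* = 1.96 (from standard normal table)

Margin of error formula for z-interval: E = z* × σ/√n

E = 1.96 × 28.4/√156
  = 1.96 × 2.273820
  = 4.4567

Rounded to 2 decimal places:

4.46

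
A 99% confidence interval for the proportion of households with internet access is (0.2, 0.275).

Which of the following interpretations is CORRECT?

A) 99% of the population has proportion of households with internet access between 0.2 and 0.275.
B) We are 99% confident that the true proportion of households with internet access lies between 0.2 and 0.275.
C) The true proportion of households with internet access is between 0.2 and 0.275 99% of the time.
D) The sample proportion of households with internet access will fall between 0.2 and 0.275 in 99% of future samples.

A confidence interval represents our confidence in the procedure, not a probability statement about the parameter.

Key concept: If we repeated this sampling process many times and computed a 99% CI each time, about 99% of those intervals would contain the true population parameter.

For this specific interval (0.2, 0.275):
- Midpoint (point estimate): 0.2375
- Margin of error: 0.0375

The correct interpretation is the one stating confidence that the true parameter lies in the interval — option B.

B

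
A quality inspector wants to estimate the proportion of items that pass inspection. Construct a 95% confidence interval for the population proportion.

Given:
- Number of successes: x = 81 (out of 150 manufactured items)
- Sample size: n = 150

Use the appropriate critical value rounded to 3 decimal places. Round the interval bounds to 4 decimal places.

Sample proportion: p̂ = 81/150 = 0.540000

Check conditions for normal approximation:
  np̂ = 81 ≥ 10 ✓
  n(1-p̂) = 69 ≥ 10 ✓

The sample is large enough, so use a z-interval (normal approximation) for the proportion.

For 95% confidence, z* = 1.96 (from standard normal table)

Standard error: SE = √(p̂(1-p̂)/n) = √(0.540000×0.460000/150) = 0.04069398

Margin of error: E = z* × SE = 1.96 × 0.04069398 = 0.079760

Z-interval: p̂ ± E = 0.540000 ± 0.079760 = (0.460240, 0.619760)

Rounded to 4 decimal places:

(0.4602, 0.6198)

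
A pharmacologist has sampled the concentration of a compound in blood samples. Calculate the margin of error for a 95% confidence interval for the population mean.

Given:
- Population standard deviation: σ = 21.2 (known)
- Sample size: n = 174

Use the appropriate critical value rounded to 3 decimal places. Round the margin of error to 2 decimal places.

The population standard deviation σ is known, so use the z-interval margin of error formula.

For 95% confidence, z* = 1.96 (from standard normal table)

Margin of error formula for z-interval: E = z* × σ/√n

E = 1.96 × 21.2/√174
  = 1.96 × 1.607168
  = 3.1500

Rounded to 2 decimal places:

3.15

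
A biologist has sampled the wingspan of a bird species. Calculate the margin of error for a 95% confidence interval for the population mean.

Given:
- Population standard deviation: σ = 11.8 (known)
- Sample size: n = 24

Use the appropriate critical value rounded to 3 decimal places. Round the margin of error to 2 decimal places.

The population standard deviation σ is known, so use the z-interval margin of error formula.

For 95% confidence, z* = 1.96 (from standard normal table)

Margin of error formula for z-interval: E = z* × σ/√n

E = 1.96 × 11.8/√24
  = 1.96 × 2.408665
  = 4.7210

Rounded to 2 decimal places:

4.72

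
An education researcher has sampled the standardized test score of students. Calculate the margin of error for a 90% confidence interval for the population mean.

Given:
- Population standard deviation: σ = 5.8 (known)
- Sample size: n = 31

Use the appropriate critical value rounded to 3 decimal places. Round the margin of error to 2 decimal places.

The population standard deviation σ is known, so use the z-interval margin of error formula.

For 90% confidence, z* = 1.645 (from standard normal table)

Margin of error formula for z-interval: E = z* × σ/√n

E = 1.645 × 5.8/√31
  = 1.645 × 1.041711
  = 1.7136

Rounded to 2 decimal places:

1.71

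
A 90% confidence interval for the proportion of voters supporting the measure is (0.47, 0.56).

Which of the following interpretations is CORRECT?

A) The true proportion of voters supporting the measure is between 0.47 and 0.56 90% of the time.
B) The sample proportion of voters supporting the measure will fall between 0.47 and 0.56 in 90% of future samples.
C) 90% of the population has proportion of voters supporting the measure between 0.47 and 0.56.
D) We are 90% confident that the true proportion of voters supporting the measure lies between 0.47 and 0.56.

A confidence interval represents our confidence in the procedure, not a probability statement about the parameter.

Key concept: If we repeated this sampling process many times and computed a 90% CI each time, about 90% of those intervals would contain the true population parameter.

For this specific interval (0.47, 0.56):
- Midpoint (point estimate): 0.515
- Margin of error: 0.045

The correct interpretation is the one stating confidence that the true parameter lies in the interval — option D.

D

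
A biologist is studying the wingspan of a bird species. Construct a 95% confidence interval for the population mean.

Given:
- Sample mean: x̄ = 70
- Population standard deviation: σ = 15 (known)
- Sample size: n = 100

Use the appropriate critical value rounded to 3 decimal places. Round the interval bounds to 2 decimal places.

The population standard deviation σ is known, so use a z-interval (standard normal critical value).

For 95% confidence, z* = 1.96 (from standard normal table)

Standard error: SE = σ/√n = 15/√100 = 1.500000

Margin of error: E = z* × SE = 1.96 × 1.500000 = 2.9400

Z-interval: x̄ ± E = 70 ± 2.9400 = (67.0600, 72.9400)

Rounded to 2 decimal places:

(67.06, 72.94)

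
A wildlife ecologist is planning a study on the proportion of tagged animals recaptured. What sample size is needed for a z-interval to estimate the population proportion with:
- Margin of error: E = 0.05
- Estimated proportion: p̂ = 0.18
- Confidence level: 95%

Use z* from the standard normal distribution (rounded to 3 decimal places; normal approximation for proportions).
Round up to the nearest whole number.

Using z* for proportion z-interval (normal approximation).

For 95% confidence, z* = 1.96 (from standard normal table)

Sample size formula for proportion z-interval: n = z*²p̂(1-p̂)/E²

n = 1.96² × 0.18 × 0.82 / 0.05²
  = 3.8416 × 0.1476 / 0.0025
  = 226.8081

Round up to the nearest whole number: n = 227

227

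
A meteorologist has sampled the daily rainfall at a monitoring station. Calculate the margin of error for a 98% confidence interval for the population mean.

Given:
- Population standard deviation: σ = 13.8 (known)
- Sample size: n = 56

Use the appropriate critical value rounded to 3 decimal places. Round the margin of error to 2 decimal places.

The population standard deviation σ is known, so use the z-interval margin of error formula.

For 98% confidence, z* = 2.326 (from standard normal table)

Margin of error formula for z-interval: E = z* × σ/√n

E = 2.326 × 13.8/√56
  = 2.326 × 1.844103
  = 4.2894

Rounded to 2 decimal places:

4.29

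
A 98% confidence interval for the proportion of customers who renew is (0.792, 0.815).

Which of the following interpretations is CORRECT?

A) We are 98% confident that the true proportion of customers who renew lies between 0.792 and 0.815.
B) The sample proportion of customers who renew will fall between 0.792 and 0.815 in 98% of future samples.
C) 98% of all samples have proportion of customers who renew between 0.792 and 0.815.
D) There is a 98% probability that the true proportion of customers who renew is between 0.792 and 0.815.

A confidence interval represents our confidence in the procedure, not a probability statement about the parameter.

Key concept: If we repeated this sampling process many times and computed a 98% CI each time, about 98% of those intervals would contain the true population parameter.

For this specific interval (0.792, 0.815):
- Midpoint (point estimate): 0.8035
- Margin of error: 0.0115

The correct interpretation is the one stating confidence that the true parameter lies in the interval — option A.

A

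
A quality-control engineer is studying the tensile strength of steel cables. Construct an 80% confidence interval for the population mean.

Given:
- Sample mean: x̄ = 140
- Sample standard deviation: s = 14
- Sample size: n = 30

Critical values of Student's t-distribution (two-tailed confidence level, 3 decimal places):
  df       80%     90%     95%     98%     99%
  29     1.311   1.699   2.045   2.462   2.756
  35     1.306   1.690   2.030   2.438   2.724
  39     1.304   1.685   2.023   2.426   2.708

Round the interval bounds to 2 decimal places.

The population standard deviation σ is unknown (only the sample standard deviation s is given), so use a t-interval with df = n - 1 = 30 - 1 = 29.

For 80% confidence with df = 29, t* = 1.311 (from t-table)

Standard error: SE = s/√n = 14/√30 = 2.556039

Margin of error: E = t* × SE = 1.311 × 2.556039 = 3.3510

T-interval: x̄ ± E = 140 ± 3.3510 = (136.6490, 143.3510)

Rounded to 2 decimal places:

(136.65, 143.35)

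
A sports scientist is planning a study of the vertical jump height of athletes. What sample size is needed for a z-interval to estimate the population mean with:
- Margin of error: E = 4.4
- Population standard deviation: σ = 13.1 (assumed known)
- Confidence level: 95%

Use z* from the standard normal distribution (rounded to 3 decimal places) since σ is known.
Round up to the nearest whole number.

Using z* since population σ is known (z-interval formula).

For 95% confidence, z* = 1.96 (from standard normal table)

Sample size formula for z-interval: n = (z*σ/E)²

n = (1.96 × 13.1 / 4.4)²
  = (5.835455)²
  = 34.0525

Round up to the nearest whole number: n = 35

35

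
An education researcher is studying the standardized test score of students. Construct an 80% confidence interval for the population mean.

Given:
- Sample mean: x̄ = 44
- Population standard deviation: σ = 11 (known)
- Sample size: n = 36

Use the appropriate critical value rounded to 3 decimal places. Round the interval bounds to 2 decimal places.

The population standard deviation σ is known, so use a z-interval (standard normal critical value).

For 80% confidence, z* = 1.282 (from standard normal table)

Standard error: SE = σ/√n = 11/√36 = 1.833333

Margin of error: E = z* × SE = 1.282 × 1.833333 = 2.3503

Z-interval: x̄ ± E = 44 ± 2.3503 = (41.6497, 46.3503)

Rounded to 2 decimal places:

(41.65, 46.35)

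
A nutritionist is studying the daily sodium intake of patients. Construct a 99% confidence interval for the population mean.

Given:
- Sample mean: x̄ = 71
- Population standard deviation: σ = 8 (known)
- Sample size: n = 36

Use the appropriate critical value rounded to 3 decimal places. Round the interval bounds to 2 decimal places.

The population standard deviation σ is known, so use a z-interval (standard normal critical value).

For 99% confidence, z* = 2.576 (from standard normal table)

Standard error: SE = σ/√n = 8/√36 = 1.333333

Margin of error: E = z* × SE = 2.576 × 1.333333 = 3.4347

Z-interval: x̄ ± E = 71 ± 3.4347 = (67.5653, 74.4347)

Rounded to 2 decimal places:

(67.57, 74.43)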